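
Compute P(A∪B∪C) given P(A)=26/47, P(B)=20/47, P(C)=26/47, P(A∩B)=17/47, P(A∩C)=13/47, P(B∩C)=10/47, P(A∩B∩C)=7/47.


P(A∪B∪C) = P(A)+P(B)+P(C) - P(AB)-P(AC)-P(BC) + P(ABC)
= 26/47+20/47+26/47 - 17/47-13/47-10/47 + 7/47
= 39/47

39/47


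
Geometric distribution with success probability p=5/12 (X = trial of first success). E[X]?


For geometric (trials until first success), E[X] = 1/p = 1/(5/12) = 12/5

12/5


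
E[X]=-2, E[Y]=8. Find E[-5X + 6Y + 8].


E[-5X + 6Y + 8] = -5*E[X] + 6*E[Y] + 8
= (-5)*(-2) + (6)*(8) + (8)
= 10 + 48 + 8 = 66

66


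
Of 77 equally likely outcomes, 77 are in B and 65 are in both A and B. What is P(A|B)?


P(A|B) = P(A∩B)/P(B) = (65/77)/(77/77) = 65/77

65/77


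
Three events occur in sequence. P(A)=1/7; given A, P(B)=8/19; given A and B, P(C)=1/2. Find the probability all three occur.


P(A∩B∩C) = P(A) * P(B|A) * P(C|A∩B)
= 1/7 * 8/19 * 1/2
= 8/133 * 1/2 = 4/133

4/133


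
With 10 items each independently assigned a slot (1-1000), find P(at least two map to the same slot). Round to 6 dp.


P(all different) = prod((1000-i)/1000 for i=0..9) = 0.955861
P(at least one match) = 1 - 0.955861 = 0.044139

0.044139


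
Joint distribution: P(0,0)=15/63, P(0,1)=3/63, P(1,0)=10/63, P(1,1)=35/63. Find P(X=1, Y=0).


Read from table: P(X=1, Y=0) = 10/63

10/63


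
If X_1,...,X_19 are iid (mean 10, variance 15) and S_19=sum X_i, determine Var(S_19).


By independence, Var(S_n) = n*Var(X_1) = 19*15 = 285

285


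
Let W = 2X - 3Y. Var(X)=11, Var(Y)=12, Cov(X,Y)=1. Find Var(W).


Var(2X - 3Y) = 2^2*Var(X) + (-3)^2*Var(Y) + 2*2*(-3)*Cov(X,Y)
= 4*11 + 9*12 - 12*1
= 44 + 108 - 12 = 140

140


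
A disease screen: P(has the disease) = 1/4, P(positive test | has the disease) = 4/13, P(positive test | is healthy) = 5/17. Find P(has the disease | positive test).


P(A) = P(A|B)P(B) + P(A|B')P(B') = 4/13*1/4 + 5/17*3/4 = 263/884
P(B|A) = P(A|B)P(B)/P(A) = (1/13)/(263/884) = 68/263

68/263


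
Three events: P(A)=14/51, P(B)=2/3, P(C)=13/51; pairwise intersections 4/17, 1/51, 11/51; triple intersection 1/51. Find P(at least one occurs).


P(A∪B∪C) = P(A)+P(B)+P(C) - P(AB)-P(AC)-P(BC) + P(ABC)
= 14/51+2/3+13/51 - 4/17-1/51-11/51 + 1/51
= 38/51

38/51


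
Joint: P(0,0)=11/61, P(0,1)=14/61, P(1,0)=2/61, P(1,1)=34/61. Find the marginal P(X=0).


P(X=0) = P(0,0)+P(0,1) = 11/61 + 14/61 = 25/61

25/61


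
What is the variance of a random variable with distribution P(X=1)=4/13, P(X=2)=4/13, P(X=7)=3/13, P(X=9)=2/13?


E[X] = 51/13, E[X^2] = 329/13
Var(X) = E[X^2] - (E[X])^2 = 329/13 - (51/13)^2 = 1676/169

1676/169


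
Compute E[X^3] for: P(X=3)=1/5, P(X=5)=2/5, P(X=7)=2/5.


E[X^3] = sum(x^3 * P(x))
= 27*1/5 + 125*2/5 + 343*2/5
= 963/5

963/5


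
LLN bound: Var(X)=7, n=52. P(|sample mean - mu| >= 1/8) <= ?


Var(Xbar) = Var(X)/n = 7/52
Chebyshev: P(|Xbar-mu| >= 1/8) <= Var(Xbar)/(1/8)^2 = (7/52)/(1/64) = 112/13
Bound exceeds 1, so trivial bound: 1

1


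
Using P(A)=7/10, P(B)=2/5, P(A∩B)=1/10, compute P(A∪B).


P(A∪B) = P(A) + P(B) - P(A∩B)
= 7/10 + 2/5 - 1/10 = 1

1


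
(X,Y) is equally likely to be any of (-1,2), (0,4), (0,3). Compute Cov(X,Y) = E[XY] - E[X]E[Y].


E[X]=-1/3, E[Y]=3, E[XY]=-2/3
Cov(X,Y) = E[XY] - E[X]E[Y] = -2/3 + 1/3*3 = 1/3

1/3


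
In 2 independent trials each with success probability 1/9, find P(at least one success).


P(at least one) = 1 - P(none)
P(none) = (1 - 1/9)^2 = (8/9)^2 = 64/81
P(at least one) = 1 - 64/81 = 17/81

17/81


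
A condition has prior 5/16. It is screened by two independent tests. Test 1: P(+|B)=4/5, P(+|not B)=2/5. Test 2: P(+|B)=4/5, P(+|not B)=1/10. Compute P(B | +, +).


After test 1: P(+) = 4/5*5/16 + 2/5*11/16 = 21/40
P(B|+) = (1/4)/(21/40) = 10/21
After test 2 (use post1 as new prior): P(+) = 4/5*10/21 + 1/10*11/21 = 13/30
P(B|+,+) = (8/21)/(13/30) = 80/91

80/91


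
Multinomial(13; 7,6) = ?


13! = 6227020800
Denominator: 7!=5040 * 6!=720
Coefficient = 6227020800 / 3628800 = 1716

1716


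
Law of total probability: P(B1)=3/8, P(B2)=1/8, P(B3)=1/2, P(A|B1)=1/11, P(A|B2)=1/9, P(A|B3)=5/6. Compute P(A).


P(A) = P(A|B1)P(B1) + P(A|B2)P(B2) + P(A|B3)P(B3)
= 1/11*3/8 + 1/9*1/8 + 5/6*1/2
= 3/88 + 1/72 + 5/12 = 46/99

46/99


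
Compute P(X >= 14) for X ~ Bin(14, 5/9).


P(X>=14) = P(X=14)
= 6103515625/22876792454961
= 6103515625/22876792454961

6103515625/22876792454961


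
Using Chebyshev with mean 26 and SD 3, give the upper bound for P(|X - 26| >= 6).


k = 6/3 = 2
Chebyshev: P(|X-mu| >= k*sigma) <= 1/k^2 = 1/2^2 = 1/4

1/4


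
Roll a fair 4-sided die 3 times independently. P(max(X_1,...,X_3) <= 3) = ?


P(max <= 3) = P(all X_i <= 3) = (P(X_1 <= 3))^3
= (3/4)^3 = 27/64

27/64


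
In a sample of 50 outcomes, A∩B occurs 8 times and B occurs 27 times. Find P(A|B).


P(A|B) = P(A∩B)/P(B) = (8/50)/(27/50) = 8/27

8/27


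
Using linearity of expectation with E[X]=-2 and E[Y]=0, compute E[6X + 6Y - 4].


E[6X + 6Y - 4] = 6*E[X] + 6*E[Y] - 4
= (6)*(-2) + (6)*(0) + (-4)
= -12 + 0 - 4 = -16

-16


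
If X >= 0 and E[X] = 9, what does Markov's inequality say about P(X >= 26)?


Markov: P(X >= a) <= E[X]/a
P(X >= 26) <= 9/26

9/26


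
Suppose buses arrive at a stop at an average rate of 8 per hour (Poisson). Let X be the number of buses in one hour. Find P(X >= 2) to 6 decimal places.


P(X>=2) = 1 - P(X<=1) = 1 - (e^(-8)*8^0/0! + e^(-8)*8^1/1!)
≈ 1 - (0.0003354626 + 0.0026837010)
= 1 - 0.0030191636 = 0.9969808364
≈ 0.996981

0.996981


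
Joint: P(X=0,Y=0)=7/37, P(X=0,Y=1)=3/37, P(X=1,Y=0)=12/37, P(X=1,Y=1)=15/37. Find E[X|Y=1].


P(Y=1) = 18/37
E[X|Y=1] = (0*3 + 1*15)/18 = 15/18 = 5/6

5/6


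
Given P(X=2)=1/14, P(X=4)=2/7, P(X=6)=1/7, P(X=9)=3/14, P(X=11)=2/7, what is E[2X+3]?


E[2X+3] = sum(g(x)*P(x))
= 7*1/14 + 11*2/7 + 15*1/7 + 21*3/14 + 25*2/7
= 122/7

122/7


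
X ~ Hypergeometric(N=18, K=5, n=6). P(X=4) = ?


P(X=4) = C(5,4)*C(13,2) / C(18,6)
= 5*78 / 18564
= 390/18564 = 5/238

5/238


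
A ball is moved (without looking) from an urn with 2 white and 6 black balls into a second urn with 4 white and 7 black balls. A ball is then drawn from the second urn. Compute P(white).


P(transfer white) = 2/8 = 1/4; P(transfer black) = 3/4
If white transferred: Urn II has 5 white of 12, so P(white|white moved) = 5/12
If black transferred: Urn II has 4 white of 12, so P(white|black moved) = 1/3
By total probability: P(white) = 1/4*5/12 + 3/4*1/3 = 17/48

17/48


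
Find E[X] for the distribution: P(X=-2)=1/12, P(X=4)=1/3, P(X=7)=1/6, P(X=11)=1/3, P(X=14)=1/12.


E[X] = sum(x * P(x))
= -2*1/12 + 4*1/3 + 7*1/6 + 11*1/3 + 14*1/12
= 43/6

43/6


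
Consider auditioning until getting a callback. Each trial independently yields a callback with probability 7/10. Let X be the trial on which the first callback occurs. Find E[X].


For geometric (trials until first success), E[X] = 1/p = 1/(7/10) = 10/7

10/7


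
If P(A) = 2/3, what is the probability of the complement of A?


P(A') = 1 - P(A) = 1 - 2/3 = 1/3

1/3


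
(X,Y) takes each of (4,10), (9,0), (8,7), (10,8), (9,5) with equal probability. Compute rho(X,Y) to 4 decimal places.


Cov(X,Y) = -3.8000, Var(X) = 4.4000, Var(Y) = 11.6000
rho = Cov/(sqrt(VarX)*sqrt(VarY)) = -0.5319

-0.5319


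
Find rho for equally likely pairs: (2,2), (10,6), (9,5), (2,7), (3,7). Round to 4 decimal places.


Cov(X,Y) = 0.7200, Var(X) = 12.5600, Var(Y) = 3.4400
rho = Cov/(sqrt(VarX)*sqrt(VarY)) = 0.1095

0.1095


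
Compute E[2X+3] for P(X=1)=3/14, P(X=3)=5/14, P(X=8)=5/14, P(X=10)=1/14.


E[2X+3] = sum(g(x)*P(x))
= 5*3/14 + 9*5/14 + 19*5/14 + 23*1/14
= 89/7

89/7


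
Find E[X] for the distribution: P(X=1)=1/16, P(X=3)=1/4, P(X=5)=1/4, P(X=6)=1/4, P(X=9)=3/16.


E[X] = sum(x * P(x))
= 1*1/16 + 3*1/4 + 5*1/4 + 6*1/4 + 9*3/16
= 21/4

21/4


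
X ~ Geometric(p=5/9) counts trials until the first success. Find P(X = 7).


P(X=7) = (1-p)^6 * p = (4/9)^6 * 5/9
= 4096/531441 * 5/9 = 20480/4782969

20480/4782969


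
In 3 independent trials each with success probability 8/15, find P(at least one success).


P(at least one) = 1 - P(none)
P(none) = (1 - 8/15)^3 = (7/15)^3 = 343/3375
P(at least one) = 1 - 343/3375 = 3032/3375

3032/3375


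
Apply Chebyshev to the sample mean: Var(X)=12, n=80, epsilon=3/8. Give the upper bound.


Var(Xbar) = Var(X)/n = 12/80
Chebyshev: P(|Xbar-mu| >= 3/8) <= Var(Xbar)/(3/8)^2 = (3/20)/(9/64) = 16/15
Bound exceeds 1, so trivial bound: 1

1


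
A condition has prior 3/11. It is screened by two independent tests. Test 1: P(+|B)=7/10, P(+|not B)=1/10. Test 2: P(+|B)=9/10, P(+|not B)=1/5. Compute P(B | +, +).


After test 1: P(+) = 7/10*3/11 + 1/10*8/11 = 29/110
P(B|+) = (21/110)/(29/110) = 21/29
After test 2 (use post1 as new prior): P(+) = 9/10*21/29 + 1/5*8/29 = 41/58
P(B|+,+) = (189/290)/(41/58) = 189/205

189/205


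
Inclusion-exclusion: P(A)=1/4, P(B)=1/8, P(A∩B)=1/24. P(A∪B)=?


P(A∪B) = P(A) + P(B) - P(A∩B)
= 1/4 + 1/8 - 1/24 = 1/3

1/3


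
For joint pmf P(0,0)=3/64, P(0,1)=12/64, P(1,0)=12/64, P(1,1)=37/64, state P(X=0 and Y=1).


Read from table: P(X=0, Y=1) = 12/64 = 3/16

3/16


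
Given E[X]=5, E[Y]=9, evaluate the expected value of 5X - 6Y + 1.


E[5X - 6Y + 1] = 5*E[X] - 6*E[Y] + 1
= (5)*(5) + (-6)*(9) + (1)
= 25 - 54 + 1 = -28

-28


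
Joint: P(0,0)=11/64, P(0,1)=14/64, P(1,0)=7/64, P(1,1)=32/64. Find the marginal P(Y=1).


P(Y=1) = P(0,1)+P(1,1) = 14/64 + 32/64 = 46/64 = 23/32

23/32


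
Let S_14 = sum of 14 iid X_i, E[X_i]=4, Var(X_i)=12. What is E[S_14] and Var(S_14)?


E[S_n] = n*mu = 14*4 = 56
Var(S_n) = n*sigma^2 = 14*12 = 168

E[S_14]=56, Var(S_14)=168


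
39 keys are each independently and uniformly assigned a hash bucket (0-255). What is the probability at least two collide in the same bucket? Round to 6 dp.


P(all different) = prod((256-i)/256 for i=0..38) = 0.047281
P(at least one match) = 1 - 0.047281 = 0.952719

0.952719


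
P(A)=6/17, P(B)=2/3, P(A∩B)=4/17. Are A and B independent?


P(A)*P(B) = 6/17*2/3 = 4/17
P(A∩B) = 4/17, which equals P(A)P(B), so independent

Yes, A and B are independent


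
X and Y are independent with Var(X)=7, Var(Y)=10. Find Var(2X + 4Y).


Independence => Cov(X,Y)=0
Var(2X + 4Y) = 2^2*Var(X) + 4^2*Var(Y)
= 4*7 + 16*10 = 188

188


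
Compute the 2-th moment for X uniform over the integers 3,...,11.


E[X^2] = (1/9) * sum(x^2 for x=3..11)
= 501/9 = 167/3

167/3


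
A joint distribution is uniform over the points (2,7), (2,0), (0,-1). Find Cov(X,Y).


E[X]=4/3, E[Y]=2, E[XY]=14/3
Cov(X,Y) = E[XY] - E[X]E[Y] = 14/3 - 4/3*2 = 2

2


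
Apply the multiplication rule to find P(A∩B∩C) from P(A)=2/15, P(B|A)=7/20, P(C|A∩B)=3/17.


P(A∩B∩C) = P(A) * P(B|A) * P(C|A∩B)
= 2/15 * 7/20 * 3/17
= 7/150 * 3/17 = 7/850

7/850


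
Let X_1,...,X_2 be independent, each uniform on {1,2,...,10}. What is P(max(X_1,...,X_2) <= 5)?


P(max <= 5) = P(all X_i <= 5) = (P(X_1 <= 5))^2
= (5/10)^2 = (1/2)^2 = 1/4

1/4


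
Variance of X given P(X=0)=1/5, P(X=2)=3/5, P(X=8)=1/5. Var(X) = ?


E[X] = 14/5, E[X^2] = 76/5
Var(X) = E[X^2] - (E[X])^2 = 76/5 - (14/5)^2 = 184/25

184/25


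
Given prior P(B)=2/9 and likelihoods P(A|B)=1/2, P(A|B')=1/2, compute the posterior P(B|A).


P(A) = P(A|B)P(B) + P(A|B')P(B') = 1/2*2/9 + 1/2*7/9 = 1/2
P(B|A) = P(A|B)P(B)/P(A) = (1/9)/(1/2) = 2/9

2/9


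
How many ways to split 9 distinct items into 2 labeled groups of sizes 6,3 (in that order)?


9! = 362880
Denominator: 6!=720 * 3!=6
Coefficient = 362880 / 4320 = 84

84


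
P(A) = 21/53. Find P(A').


P(A') = 1 - P(A) = 1 - 21/53 = 32/53

32/53


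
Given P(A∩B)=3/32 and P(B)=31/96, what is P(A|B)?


P(A|B) = P(A∩B)/P(B) = (9/96)/(31/96) = 9/31

9/31


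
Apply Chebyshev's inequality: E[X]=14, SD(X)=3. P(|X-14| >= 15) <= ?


k = 15/3 = 5
Chebyshev: P(|X-mu| >= k*sigma) <= 1/k^2 = 1/5^2 = 1/25

1/25


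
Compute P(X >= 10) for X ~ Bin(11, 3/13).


P(X>=10) = P(X=10) + P(X=11)
= 6495390/1792160394037 + 177147/1792160394037
= 6672537/1792160394037

6672537/1792160394037


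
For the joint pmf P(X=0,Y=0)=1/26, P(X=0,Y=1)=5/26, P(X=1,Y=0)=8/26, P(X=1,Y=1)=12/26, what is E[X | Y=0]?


P(Y=0) = 9/26
E[X|Y=0] = (0*1 + 1*8)/9 = 8/9

8/9


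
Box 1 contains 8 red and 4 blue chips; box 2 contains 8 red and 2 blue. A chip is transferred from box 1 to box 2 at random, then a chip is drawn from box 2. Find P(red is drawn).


P(transfer red) = 8/12 = 2/3; P(transfer blue) = 1/3
If red transferred: Urn II has 9 red of 11, so P(red|red moved) = 9/11
If blue transferred: Urn II has 8 red of 11, so P(red|blue moved) = 8/11
By total probability: P(red) = 2/3*9/11 + 1/3*8/11 = 26/33

26/33


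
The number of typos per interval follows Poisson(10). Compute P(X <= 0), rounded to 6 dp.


P(X<=0) = e^(-10)*10^0/0!
≈ 0.0000453999
≈ 0.000045

0.000045


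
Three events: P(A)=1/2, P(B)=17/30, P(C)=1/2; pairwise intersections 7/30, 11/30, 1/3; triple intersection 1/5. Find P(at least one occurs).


P(A∪B∪C) = P(A)+P(B)+P(C) - P(AB)-P(AC)-P(BC) + P(ABC)
= 1/2+17/30+1/2 - 7/30-11/30-1/3 + 1/5
= 5/6

5/6


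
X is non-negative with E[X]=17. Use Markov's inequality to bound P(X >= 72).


Markov: P(X >= a) <= E[X]/a
P(X >= 72) <= 17/72

17/72


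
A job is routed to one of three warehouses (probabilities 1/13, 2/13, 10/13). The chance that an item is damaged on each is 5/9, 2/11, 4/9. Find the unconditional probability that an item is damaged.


P(A) = P(A|B1)P(B1) + P(A|B2)P(B2) + P(A|B3)P(B3)
= 5/9*1/13 + 2/11*2/13 + 4/9*10/13
= 5/117 + 4/143 + 40/117 = 59/143

59/143


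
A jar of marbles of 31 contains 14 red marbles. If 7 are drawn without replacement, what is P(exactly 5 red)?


P(X=5) = C(14,5)*C(17,2) / C(31,7)
= 2002*136 / 2629575
= 272272/2629575 = 20944/202275

20944/202275


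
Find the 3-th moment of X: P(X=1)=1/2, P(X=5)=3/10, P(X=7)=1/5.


E[X^3] = sum(x^3 * P(x))
= 1*1/2 + 125*3/10 + 343*1/5
= 533/5

533/5


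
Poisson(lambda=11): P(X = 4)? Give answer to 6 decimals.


P(X=4) = e^(-11) * 11^4 / 4!
≈ 0.00001670170079 * 14641 / 24
≈ 0.010189

0.010189


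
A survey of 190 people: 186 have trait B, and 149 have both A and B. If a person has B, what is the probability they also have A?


P(A|B) = P(A∩B)/P(B) = (149/190)/(186/190) = 149/186

149/186


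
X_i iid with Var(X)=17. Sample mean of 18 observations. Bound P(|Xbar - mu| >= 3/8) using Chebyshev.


Var(Xbar) = Var(X)/n = 17/18
Chebyshev: P(|Xbar-mu| >= 3/8) <= Var(Xbar)/(3/8)^2 = (17/18)/(9/64) = 544/81
Bound exceeds 1, so trivial bound: 1

1


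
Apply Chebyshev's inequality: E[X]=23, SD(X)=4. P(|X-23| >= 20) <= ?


k = 20/4 = 5
Chebyshev: P(|X-mu| >= k*sigma) <= 1/k^2 = 1/5^2 = 1/25

1/25


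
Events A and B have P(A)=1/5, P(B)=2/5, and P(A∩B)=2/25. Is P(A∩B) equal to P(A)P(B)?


P(A)*P(B) = 1/5*2/5 = 2/25
P(A∩B) = 2/25, which equals P(A)P(B), so independent

Yes, A and B are independent


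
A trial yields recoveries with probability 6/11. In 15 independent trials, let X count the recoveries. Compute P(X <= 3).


P(X<=3) = P(X=0) + P(X=1) + P(X=2) + P(X=3)
= 30517578125/4177248169415651 + 549316406250/4177248169415651 + 4614257812500/4177248169415651 + 23994140625000/4177248169415651
= 29188232421875/4177248169415651

29188232421875/4177248169415651


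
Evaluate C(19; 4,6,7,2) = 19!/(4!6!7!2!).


19! = 121645100408832000
Denominator: 4!=24 * 6!=720 * 7!=5040 * 2!=2
Coefficient = 121645100408832000 / 174182400 = 698377680

698377680


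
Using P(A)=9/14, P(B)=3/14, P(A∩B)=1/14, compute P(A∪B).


P(A∪B) = P(A) + P(B) - P(A∩B)
= 9/14 + 3/14 - 1/14 = 11/14

11/14


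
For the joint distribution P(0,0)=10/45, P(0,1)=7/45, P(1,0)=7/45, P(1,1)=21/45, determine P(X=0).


P(X=0) = P(0,0)+P(0,1) = 10/45 + 7/45 = 17/45

17/45


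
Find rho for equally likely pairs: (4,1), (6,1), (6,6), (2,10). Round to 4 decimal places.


Cov(X,Y) = -3.7500, Var(X) = 2.7500, Var(Y) = 14.2500
rho = Cov/(sqrt(VarX)*sqrt(VarY)) = -0.5990

-0.5990


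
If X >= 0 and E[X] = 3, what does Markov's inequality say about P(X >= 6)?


Markov: P(X >= a) <= E[X]/a
P(X >= 6) <= 3/6 = 1/2

1/2


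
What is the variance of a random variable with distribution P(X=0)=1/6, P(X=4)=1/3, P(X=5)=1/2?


E[X] = 23/6, E[X^2] = 107/6
Var(X) = E[X^2] - (E[X])^2 = 107/6 - (23/6)^2 = 113/36

113/36


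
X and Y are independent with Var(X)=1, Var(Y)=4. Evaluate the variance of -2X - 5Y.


Independence => Cov(X,Y)=0
Var(-2X - 5Y) = (-2)^2*Var(X) + (-5)^2*Var(Y)
= 4*1 + 25*4 = 104

104


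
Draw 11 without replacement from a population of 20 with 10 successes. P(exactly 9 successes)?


P(X=9) = C(10,9)*C(10,2) / C(20,11)
= 10*45 / 167960
= 450/167960 = 45/16796

45/16796


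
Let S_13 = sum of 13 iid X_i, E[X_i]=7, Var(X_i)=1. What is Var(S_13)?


By independence, Var(S_n) = n*Var(X_1) = 13*1 = 13

13


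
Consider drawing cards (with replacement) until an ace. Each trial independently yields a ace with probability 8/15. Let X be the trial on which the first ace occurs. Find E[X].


For geometric (trials until first success), E[X] = 1/p = 1/(8/15) = 15/8

15/8


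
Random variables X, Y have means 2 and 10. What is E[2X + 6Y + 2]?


E[2X + 6Y + 2] = 2*E[X] + 6*E[Y] + 2
= (2)*(2) + (6)*(10) + (2)
= 4 + 60 + 2 = 66

66


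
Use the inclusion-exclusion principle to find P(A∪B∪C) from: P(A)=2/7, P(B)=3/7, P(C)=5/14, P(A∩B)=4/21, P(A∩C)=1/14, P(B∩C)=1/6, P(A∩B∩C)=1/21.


P(A∪B∪C) = P(A)+P(B)+P(C) - P(AB)-P(AC)-P(BC) + P(ABC)
= 2/7+3/7+5/14 - 4/21-1/14-1/6 + 1/21
= 29/42

29/42


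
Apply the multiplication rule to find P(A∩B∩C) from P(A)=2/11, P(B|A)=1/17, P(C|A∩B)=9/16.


P(A∩B∩C) = P(A) * P(B|A) * P(C|A∩B)
= 2/11 * 1/17 * 9/16
= 2/187 * 9/16 = 9/1496

9/1496


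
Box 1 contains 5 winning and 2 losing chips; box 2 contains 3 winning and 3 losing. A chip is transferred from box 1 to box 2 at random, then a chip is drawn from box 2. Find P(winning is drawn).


P(transfer winning) = 5/7; P(transfer losing) = 2/7
If winning transferred: Urn II has 4 winning of 7, so P(winning|winning moved) = 4/7
If losing transferred: Urn II has 3 winning of 7, so P(winning|losing moved) = 3/7
By total probability: P(winning) = 5/7*4/7 + 2/7*3/7 = 26/49

26/49


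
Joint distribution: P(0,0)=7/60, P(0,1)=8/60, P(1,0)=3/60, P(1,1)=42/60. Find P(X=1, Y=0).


Read from table: P(X=1, Y=0) = 3/60 = 1/20

1/20


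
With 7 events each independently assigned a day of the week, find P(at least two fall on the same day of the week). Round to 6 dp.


P(all different) = prod((7-i)/7 for i=0..6) = 0.006120
P(at least one match) = 1 - 0.006120 = 0.993880

0.993880


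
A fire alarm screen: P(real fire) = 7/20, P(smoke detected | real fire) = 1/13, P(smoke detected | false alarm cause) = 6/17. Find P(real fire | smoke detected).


P(A) = P(A|B)P(B) + P(A|B')P(B') = 1/13*7/20 + 6/17*13/20 = 1133/4420
P(B|A) = P(A|B)P(B)/P(A) = (7/260)/(1133/4420) = 119/1133

119/1133


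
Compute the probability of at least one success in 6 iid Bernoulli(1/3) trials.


P(at least one) = 1 - P(none)
P(none) = (1 - 1/3)^6 = (2/3)^6 = 64/729
P(at least one) = 1 - 64/729 = 665/729

665/729


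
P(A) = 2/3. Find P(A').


P(A') = 1 - P(A) = 1 - 2/3 = 1/3

1/3


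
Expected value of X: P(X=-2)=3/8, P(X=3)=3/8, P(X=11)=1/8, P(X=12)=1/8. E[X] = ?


E[X] = sum(x * P(x))
= -2*3/8 + 3*3/8 + 11*1/8 + 12*1/8
= 13/4

13/4


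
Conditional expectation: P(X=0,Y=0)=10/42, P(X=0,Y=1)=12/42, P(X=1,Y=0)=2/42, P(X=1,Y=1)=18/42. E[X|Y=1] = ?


P(Y=1) = 30/42
E[X|Y=1] = (0*12 + 1*18)/30 = 18/30 = 3/5

3/5


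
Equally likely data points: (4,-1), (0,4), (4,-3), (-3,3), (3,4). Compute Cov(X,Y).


E[X]=8/5, E[Y]=7/5, E[XY]=-13/5
Cov(X,Y) = E[XY] - E[X]E[Y] = -13/5 - 8/5*7/5 = -121/25

-121/25


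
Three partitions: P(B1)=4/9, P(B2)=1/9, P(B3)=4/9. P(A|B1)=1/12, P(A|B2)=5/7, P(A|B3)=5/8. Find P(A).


P(A) = P(A|B1)P(B1) + P(A|B2)P(B2) + P(A|B3)P(B3)
= 1/12*4/9 + 5/7*1/9 + 5/8*4/9
= 1/27 + 5/63 + 5/18 = 149/378

149/378


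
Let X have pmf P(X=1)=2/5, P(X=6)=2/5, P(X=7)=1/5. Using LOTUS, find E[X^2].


E[X^2] = sum(g(x)*P(x))
= 1*2/5 + 36*2/5 + 49*1/5
= 123/5

123/5


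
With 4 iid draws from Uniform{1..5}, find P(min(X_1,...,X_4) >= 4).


P(min >= 4) = P(all X_i >= 4) = (P(X_1 >= 4))^4
= (2/5)^4 = 16/625

16/625


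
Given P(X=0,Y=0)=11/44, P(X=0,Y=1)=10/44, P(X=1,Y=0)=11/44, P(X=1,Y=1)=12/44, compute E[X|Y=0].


P(Y=0) = 22/44
E[X|Y=0] = (0*11 + 1*11)/22 = 11/22 = 1/2

1/2


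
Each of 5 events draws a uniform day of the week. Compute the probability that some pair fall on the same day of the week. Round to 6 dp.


P(all different) = prod((7-i)/7 for i=0..4) = 0.149938
P(at least one match) = 1 - 0.149938 = 0.850062

0.850062


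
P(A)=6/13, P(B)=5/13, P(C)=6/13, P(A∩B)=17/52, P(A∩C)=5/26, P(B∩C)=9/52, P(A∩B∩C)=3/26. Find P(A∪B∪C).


P(A∪B∪C) = P(A)+P(B)+P(C) - P(AB)-P(AC)-P(BC) + P(ABC)
= 6/13+5/13+6/13 - 17/52-5/26-9/52 + 3/26
= 19/26

19/26


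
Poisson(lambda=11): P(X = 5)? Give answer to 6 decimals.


P(X=5) = e^(-11) * 11^5 / 5!
≈ 0.00001670170079 * 161051 / 120
≈ 0.022415

0.022415


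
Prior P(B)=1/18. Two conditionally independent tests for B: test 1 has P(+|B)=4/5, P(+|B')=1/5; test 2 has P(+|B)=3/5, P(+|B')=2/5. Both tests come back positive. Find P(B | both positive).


After test 1: P(+) = 4/5*1/18 + 1/5*17/18 = 7/30
P(B|+) = (2/45)/(7/30) = 4/21
After test 2 (use post1 as new prior): P(+) = 3/5*4/21 + 2/5*17/21 = 46/105
P(B|+,+) = (4/35)/(46/105) = 6/23

6/23


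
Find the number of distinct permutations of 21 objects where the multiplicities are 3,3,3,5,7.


21! = 51090942171709440000
Denominator: 3!=6 * 3!=6 * 3!=6 * 5!=120 * 7!=5040
Coefficient = 51090942171709440000 / 130636800 = 391091500800

391091500800


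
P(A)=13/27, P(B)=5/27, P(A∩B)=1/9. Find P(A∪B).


P(A∪B) = P(A) + P(B) - P(A∩B)
= 13/27 + 5/27 - 1/9 = 5/9

5/9


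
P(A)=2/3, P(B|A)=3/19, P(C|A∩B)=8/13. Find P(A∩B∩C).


P(A∩B∩C) = P(A) * P(B|A) * P(C|A∩B)
= 2/3 * 3/19 * 8/13
= 2/19 * 8/13 = 16/247

16/247


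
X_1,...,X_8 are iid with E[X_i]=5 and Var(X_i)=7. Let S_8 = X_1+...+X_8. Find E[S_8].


E[S_n] = n*E[X_1] = 8*5 = 40

40


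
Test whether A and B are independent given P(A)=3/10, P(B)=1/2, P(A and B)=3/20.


P(A)*P(B) = 3/10*1/2 = 3/20
P(A∩B) = 3/20, which equals P(A)P(B), so independent

Yes, A and B are independent


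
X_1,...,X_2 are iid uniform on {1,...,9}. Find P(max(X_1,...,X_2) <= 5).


P(max <= 5) = P(all X_i <= 5) = (P(X_1 <= 5))^2
= (5/9)^2 = 25/81

25/81


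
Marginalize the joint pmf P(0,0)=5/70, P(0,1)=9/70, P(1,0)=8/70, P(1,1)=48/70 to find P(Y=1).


P(Y=1) = P(0,1)+P(1,1) = 9/70 + 48/70 = 57/70

57/70


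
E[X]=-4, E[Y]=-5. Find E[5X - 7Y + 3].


E[5X - 7Y + 3] = 5*E[X] - 7*E[Y] + 3
= (5)*(-4) + (-7)*(-5) + (3)
= -20 + 35 + 3 = 18

18


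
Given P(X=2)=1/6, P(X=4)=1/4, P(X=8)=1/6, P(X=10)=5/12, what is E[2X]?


E[2X] = sum(g(x)*P(x))
= 4*1/6 + 8*1/4 + 16*1/6 + 20*5/12
= 41/3

41/3


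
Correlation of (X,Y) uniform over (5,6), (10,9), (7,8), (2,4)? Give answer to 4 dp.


Cov(X,Y) = 5.5000, Var(X) = 8.5000, Var(Y) = 3.6875
rho = Cov/(sqrt(VarX)*sqrt(VarY)) = 0.9824

0.9824


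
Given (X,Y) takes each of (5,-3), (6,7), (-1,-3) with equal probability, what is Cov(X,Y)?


E[X]=10/3, E[Y]=1/3, E[XY]=10
Cov(X,Y) = E[XY] - E[X]E[Y] = 10 - 10/3*1/3 = 80/9

80/9


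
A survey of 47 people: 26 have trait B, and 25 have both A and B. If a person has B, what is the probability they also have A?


P(A|B) = P(A∩B)/P(B) = (25/47)/(26/47) = 25/26

25/26


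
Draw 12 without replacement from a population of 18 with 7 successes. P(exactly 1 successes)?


P(X=1) = C(7,1)*C(11,11) / C(18,12)
= 7*1 / 18564
= 7/18564 = 1/2652

1/2652


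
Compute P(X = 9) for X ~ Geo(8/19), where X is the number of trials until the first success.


P(X=9) = (1-p)^8 * p = (11/19)^8 * 8/19
= 214358881/16983563041 * 8/19 = 1714871048/322687697779

1714871048/322687697779


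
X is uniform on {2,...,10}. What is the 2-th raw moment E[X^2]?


E[X^2] = (1/9) * sum(x^2 for x=2..10)
= 384/9 = 128/3

128/3


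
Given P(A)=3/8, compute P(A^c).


P(A') = 1 - P(A) = 1 - 3/8 = 5/8

5/8


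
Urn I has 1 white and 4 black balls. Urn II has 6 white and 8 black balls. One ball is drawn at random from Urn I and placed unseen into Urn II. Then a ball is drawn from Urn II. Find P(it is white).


P(transfer white) = 1/5; P(transfer black) = 4/5
If white transferred: Urn II has 7 white of 15, so P(white|white moved) = 7/15
If black transferred: Urn II has 6 white of 15, so P(white|black moved) = 2/5
By total probability: P(white) = 1/5*7/15 + 4/5*2/5 = 31/75

31/75


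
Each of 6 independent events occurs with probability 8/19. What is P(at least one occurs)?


P(at least one) = 1 - P(none)
P(none) = (1 - 8/19)^6 = (11/19)^6 = 1771561/47045881
P(at least one) = 1 - 1771561/47045881 = 45274320/47045881

45274320/47045881


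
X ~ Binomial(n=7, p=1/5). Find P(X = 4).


P(X=4) = C(7,4) * p^4 * (1-p)^3
= 35 * 1/625 * 64/125
= 448/15625

448/15625


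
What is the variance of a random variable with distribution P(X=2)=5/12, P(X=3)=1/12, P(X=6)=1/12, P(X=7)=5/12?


E[X] = 9/2, E[X^2] = 155/6
Var(X) = E[X^2] - (E[X])^2 = 155/6 - (9/2)^2 = 67/12

67/12


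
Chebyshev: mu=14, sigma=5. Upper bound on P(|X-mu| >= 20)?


k = 20/5 = 4
Chebyshev: P(|X-mu| >= k*sigma) <= 1/k^2 = 1/4^2 = 1/16

1/16


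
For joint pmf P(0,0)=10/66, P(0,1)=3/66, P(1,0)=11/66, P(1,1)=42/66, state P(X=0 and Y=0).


Read from table: P(X=0, Y=0) = 10/66 = 5/33

5/33


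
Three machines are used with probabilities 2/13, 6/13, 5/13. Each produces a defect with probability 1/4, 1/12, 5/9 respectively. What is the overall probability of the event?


P(A) = P(A|B1)P(B1) + P(A|B2)P(B2) + P(A|B3)P(B3)
= 1/4*2/13 + 1/12*6/13 + 5/9*5/13
= 1/26 + 1/26 + 25/117 = 34/117

34/117


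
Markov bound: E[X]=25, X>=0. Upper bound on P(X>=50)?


Markov: P(X >= a) <= E[X]/a
P(X >= 50) <= 25/50 = 1/2

1/2


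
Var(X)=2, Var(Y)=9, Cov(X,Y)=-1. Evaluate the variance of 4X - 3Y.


Var(4X - 3Y) = 4^2*Var(X) + (-3)^2*Var(Y) + 2*4*(-3)*Cov(X,Y)
= 16*2 + 9*9 - 24*(-1)
= 32 + 81 + 24 = 137

137


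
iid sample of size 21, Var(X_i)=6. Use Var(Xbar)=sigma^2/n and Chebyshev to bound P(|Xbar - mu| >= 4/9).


Var(Xbar) = Var(X)/n = 6/21
Chebyshev: P(|Xbar-mu| >= 4/9) <= Var(Xbar)/(4/9)^2 = (2/7)/(16/81) = 81/56
Bound exceeds 1, so trivial bound: 1

1


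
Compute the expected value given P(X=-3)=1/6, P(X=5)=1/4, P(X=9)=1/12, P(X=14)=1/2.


E[X] = sum(x * P(x))
= -3*1/6 + 5*1/4 + 9*1/12 + 14*1/2
= 17/2

17/2


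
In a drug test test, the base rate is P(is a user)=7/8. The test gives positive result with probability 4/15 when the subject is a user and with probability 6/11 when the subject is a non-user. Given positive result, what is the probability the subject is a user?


P(A) = P(A|B)P(B) + P(A|B')P(B') = 4/15*7/8 + 6/11*1/8 = 199/660
P(B|A) = P(A|B)P(B)/P(A) = (7/30)/(199/660) = 154/199

154/199


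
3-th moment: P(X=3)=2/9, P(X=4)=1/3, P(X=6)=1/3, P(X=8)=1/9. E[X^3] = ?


E[X^3] = sum(x^3 * P(x))
= 27*2/9 + 64*1/3 + 216*1/3 + 512*1/9
= 1406/9

1406/9


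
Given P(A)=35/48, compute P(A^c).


P(A') = 1 - P(A) = 1 - 35/48 = 13/48

13/48


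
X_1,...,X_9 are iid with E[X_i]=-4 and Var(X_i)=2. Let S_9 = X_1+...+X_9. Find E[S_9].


E[S_n] = n*E[X_1] = 9*-4 = -36

-36


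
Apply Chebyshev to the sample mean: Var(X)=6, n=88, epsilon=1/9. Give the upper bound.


Var(Xbar) = Var(X)/n = 6/88
Chebyshev: P(|Xbar-mu| >= 1/9) <= Var(Xbar)/(1/9)^2 = (3/44)/(1/81) = 243/44
Bound exceeds 1, so trivial bound: 1

1


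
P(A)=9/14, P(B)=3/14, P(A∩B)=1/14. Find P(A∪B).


P(A∪B) = P(A) + P(B) - P(A∩B)
= 9/14 + 3/14 - 1/14 = 11/14

11/14


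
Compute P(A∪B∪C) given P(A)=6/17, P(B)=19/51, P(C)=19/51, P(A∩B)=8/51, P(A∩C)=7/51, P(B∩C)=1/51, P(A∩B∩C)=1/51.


P(A∪B∪C) = P(A)+P(B)+P(C) - P(AB)-P(AC)-P(BC) + P(ABC)
= 6/17+19/51+19/51 - 8/51-7/51-1/51 + 1/51
= 41/51

41/51


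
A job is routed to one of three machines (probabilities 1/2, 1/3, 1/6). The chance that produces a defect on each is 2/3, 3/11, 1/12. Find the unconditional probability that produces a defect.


P(A) = P(A|B1)P(B1) + P(A|B2)P(B2) + P(A|B3)P(B3)
= 2/3*1/2 + 3/11*1/3 + 1/12*1/6
= 1/3 + 1/11 + 1/72 = 347/792

347/792


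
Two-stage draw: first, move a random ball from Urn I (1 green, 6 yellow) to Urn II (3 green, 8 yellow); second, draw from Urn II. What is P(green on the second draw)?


P(transfer green) = 1/7; P(transfer yellow) = 6/7
If green transferred: Urn II has 4 green of 12, so P(green|green moved) = 1/3
If yellow transferred: Urn II has 3 green of 12, so P(green|yellow moved) = 1/4
By total probability: P(green) = 1/7*1/3 + 6/7*1/4 = 11/42

11/42


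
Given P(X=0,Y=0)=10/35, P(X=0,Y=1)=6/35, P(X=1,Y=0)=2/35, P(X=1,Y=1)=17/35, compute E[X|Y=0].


P(Y=0) = 12/35
E[X|Y=0] = (0*10 + 1*2)/12 = 2/12 = 1/6

1/6


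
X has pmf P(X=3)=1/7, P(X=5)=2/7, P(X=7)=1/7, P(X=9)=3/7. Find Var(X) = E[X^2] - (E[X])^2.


E[X] = 47/7, E[X^2] = 351/7
Var(X) = E[X^2] - (E[X])^2 = 351/7 - (47/7)^2 = 248/49

248/49


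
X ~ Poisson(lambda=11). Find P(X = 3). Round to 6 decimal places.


P(X=3) = e^(-11) * 11^3 / 3!
≈ 0.00001670170079 * 1331 / 6
≈ 0.003705

0.003705


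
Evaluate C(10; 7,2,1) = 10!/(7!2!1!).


10! = 3628800
Denominator: 7!=5040 * 2!=2 * 1!=1
Coefficient = 3628800 / 10080 = 360

360


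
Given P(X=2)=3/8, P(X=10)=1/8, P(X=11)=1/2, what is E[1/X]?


E[1/X] = sum(g(x)*P(x))
= 1/2*3/8 + 1/10*1/8 + 1/11*1/2
= 27/110

27/110


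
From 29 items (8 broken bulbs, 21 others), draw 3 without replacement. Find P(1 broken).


P(X=1) = C(8,1)*C(21,2) / C(29,3)
= 8*210 / 3654
= 1680/3654 = 40/87

40/87


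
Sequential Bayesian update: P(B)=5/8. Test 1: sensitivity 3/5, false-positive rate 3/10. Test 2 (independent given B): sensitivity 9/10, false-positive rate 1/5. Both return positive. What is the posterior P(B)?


After test 1: P(+) = 3/5*5/8 + 3/10*3/8 = 39/80
P(B|+) = (3/8)/(39/80) = 10/13
After test 2 (use post1 as new prior): P(+) = 9/10*10/13 + 1/5*3/13 = 48/65
P(B|+,+) = (9/13)/(48/65) = 15/16

15/16


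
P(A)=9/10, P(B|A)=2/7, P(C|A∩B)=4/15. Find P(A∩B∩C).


P(A∩B∩C) = P(A) * P(B|A) * P(C|A∩B)
= 9/10 * 2/7 * 4/15
= 9/35 * 4/15 = 12/175

12/175


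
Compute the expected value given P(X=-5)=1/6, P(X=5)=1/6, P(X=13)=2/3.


E[X] = sum(x * P(x))
= -5*1/6 + 5*1/6 + 13*2/3
= 26/3

26/3


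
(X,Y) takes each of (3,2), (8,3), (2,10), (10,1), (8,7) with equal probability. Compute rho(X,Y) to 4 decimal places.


Cov(X,Y) = -5.3200, Var(X) = 9.7600, Var(Y) = 11.4400
rho = Cov/(sqrt(VarX)*sqrt(VarY)) = -0.5035

-0.5035


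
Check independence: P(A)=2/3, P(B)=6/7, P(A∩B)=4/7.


P(A)*P(B) = 2/3*6/7 = 4/7
P(A∩B) = 4/7, which equals P(A)P(B), so independent

Yes, A and B are independent


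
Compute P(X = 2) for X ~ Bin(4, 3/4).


P(X=2) = C(4,2) * p^2 * (1-p)^2
= 6 * 9/16 * 1/16
= 27/128

27/128


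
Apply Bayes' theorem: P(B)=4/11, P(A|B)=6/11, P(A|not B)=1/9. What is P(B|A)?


P(A) = P(A|B)P(B) + P(A|B')P(B') = 6/11*4/11 + 1/9*7/11 = 293/1089
P(B|A) = P(A|B)P(B)/P(A) = (24/121)/(293/1089) = 216/293

216/293


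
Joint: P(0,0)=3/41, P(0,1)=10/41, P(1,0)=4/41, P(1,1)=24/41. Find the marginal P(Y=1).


P(Y=1) = P(0,1)+P(1,1) = 10/41 + 24/41 = 34/41

34/41


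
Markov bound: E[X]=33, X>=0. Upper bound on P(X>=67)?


Markov: P(X >= a) <= E[X]/a
P(X >= 67) <= 33/67

33/67


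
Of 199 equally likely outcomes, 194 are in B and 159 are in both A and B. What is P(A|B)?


P(A|B) = P(A∩B)/P(B) = (159/199)/(194/199) = 159/194

159/194


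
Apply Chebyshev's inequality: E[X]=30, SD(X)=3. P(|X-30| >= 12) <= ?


k = 12/3 = 4
Chebyshev: P(|X-mu| >= k*sigma) <= 1/k^2 = 1/4^2 = 1/16

1/16


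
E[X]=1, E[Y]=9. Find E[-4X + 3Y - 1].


E[-4X + 3Y - 1] = -4*E[X] + 3*E[Y] - 1
= (-4)*(1) + (3)*(9) + (-1)
= -4 + 27 - 1 = 22

22


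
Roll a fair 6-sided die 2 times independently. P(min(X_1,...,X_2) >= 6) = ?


P(min >= 6) = P(all X_i >= 6) = (P(X_1 >= 6))^2
= (1/6)^2 = 1/36

1/36


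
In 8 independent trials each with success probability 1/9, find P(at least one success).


P(at least one) = 1 - P(none)
P(none) = (1 - 1/9)^8 = (8/9)^8 = 16777216/43046721
P(at least one) = 1 - 16777216/43046721 = 26269505/43046721

26269505/43046721


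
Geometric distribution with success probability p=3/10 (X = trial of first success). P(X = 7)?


P(X=7) = (1-p)^6 * p = (7/10)^6 * 3/10
= 117649/1000000 * 3/10 = 352947/10000000

352947/10000000


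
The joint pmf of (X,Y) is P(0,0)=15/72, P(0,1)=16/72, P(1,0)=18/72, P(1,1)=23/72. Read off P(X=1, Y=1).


Read from table: P(X=1, Y=1) = 23/72

23/72


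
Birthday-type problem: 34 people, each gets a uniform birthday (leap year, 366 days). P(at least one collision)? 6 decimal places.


P(all different) = prod((366-i)/366 for i=0..33) = 0.205601
P(at least one match) = 1 - 0.205601 = 0.794399

0.794399


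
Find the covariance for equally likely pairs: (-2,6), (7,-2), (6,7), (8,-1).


E[X]=19/4, E[Y]=5/2, E[XY]=2
Cov(X,Y) = E[XY] - E[X]E[Y] = 2 - 19/4*5/2 = -79/8

-79/8


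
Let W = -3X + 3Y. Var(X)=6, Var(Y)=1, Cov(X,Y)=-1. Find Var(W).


Var(-3X + 3Y) = (-3)^2*Var(X) + 3^2*Var(Y) + 2*(-3)*3*Cov(X,Y)
= 9*6 + 9*1 - 18*(-1)
= 54 + 9 + 18 = 81

81


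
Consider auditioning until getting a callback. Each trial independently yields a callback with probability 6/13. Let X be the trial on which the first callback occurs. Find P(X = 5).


P(X=5) = (1-p)^4 * p = (7/13)^4 * 6/13
= 2401/28561 * 6/13 = 14406/371293

14406/371293


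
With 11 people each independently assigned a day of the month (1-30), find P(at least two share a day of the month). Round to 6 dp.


P(all different) = prod((30-i)/30 for i=0..10) = 0.123093
P(at least one match) = 1 - 0.123093 = 0.876907

0.876907


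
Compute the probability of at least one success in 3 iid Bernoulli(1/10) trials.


P(at least one) = 1 - P(none)
P(none) = (1 - 1/10)^3 = (9/10)^3 = 729/1000
P(at least one) = 1 - 729/1000 = 271/1000

271/1000


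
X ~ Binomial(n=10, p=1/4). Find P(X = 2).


P(X=2) = C(10,2) * p^2 * (1-p)^8
= 45 * 1/16 * 6561/65536
= 295245/1048576

295245/1048576


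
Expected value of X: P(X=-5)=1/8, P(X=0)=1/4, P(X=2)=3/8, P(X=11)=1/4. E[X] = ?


E[X] = sum(x * P(x))
= -5*1/8 + 0*1/4 + 2*3/8 + 11*1/4
= 23/8

23/8


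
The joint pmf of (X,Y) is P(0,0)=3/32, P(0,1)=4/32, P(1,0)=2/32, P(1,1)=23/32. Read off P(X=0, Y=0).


Read from table: P(X=0, Y=0) = 3/32

3/32


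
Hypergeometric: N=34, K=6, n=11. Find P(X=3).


P(X=3) = C(6,3)*C(28,8) / C(34,11)
= 20*3108105 / 286097760
= 62162100/286097760 = 26565/122264

26565/122264


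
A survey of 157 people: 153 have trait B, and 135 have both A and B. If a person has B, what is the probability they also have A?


P(A|B) = P(A∩B)/P(B) = (135/157)/(153/157) = 135/153 = 15/17

15/17


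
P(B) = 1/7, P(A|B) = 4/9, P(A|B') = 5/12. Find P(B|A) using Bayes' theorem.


P(A) = P(A|B)P(B) + P(A|B')P(B') = 4/9*1/7 + 5/12*6/7 = 53/126
P(B|A) = P(A|B)P(B)/P(A) = (4/63)/(53/126) = 8/53

8/53


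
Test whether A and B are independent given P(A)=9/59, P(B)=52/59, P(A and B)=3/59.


P(A)*P(B) = 9/59*52/59 = 468/3481
P(A∩B) = 3/59 != 468/3481, so not independent

No, A and B are not independent


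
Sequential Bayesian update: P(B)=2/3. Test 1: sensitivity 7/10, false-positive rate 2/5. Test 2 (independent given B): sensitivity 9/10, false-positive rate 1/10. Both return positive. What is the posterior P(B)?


After test 1: P(+) = 7/10*2/3 + 2/5*1/3 = 3/5
P(B|+) = (7/15)/(3/5) = 7/9
After test 2 (use post1 as new prior): P(+) = 9/10*7/9 + 1/10*2/9 = 13/18
P(B|+,+) = (7/10)/(13/18) = 63/65

63/65


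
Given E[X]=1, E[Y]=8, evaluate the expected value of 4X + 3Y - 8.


E[4X + 3Y - 8] = 4*E[X] + 3*E[Y] - 8
= (4)*(1) + (3)*(8) + (-8)
= 4 + 24 - 8 = 20

20


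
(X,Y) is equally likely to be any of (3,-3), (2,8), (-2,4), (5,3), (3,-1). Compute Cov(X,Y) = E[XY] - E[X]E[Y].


E[X]=11/5, E[Y]=11/5, E[XY]=11/5
Cov(X,Y) = E[XY] - E[X]E[Y] = 11/5 - 11/5*11/5 = -66/25

-66/25


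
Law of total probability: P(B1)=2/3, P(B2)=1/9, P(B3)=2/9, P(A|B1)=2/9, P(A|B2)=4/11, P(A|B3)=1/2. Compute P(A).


P(A) = P(A|B1)P(B1) + P(A|B2)P(B2) + P(A|B3)P(B3)
= 2/9*2/3 + 4/11*1/9 + 1/2*2/9
= 4/27 + 4/99 + 1/9 = 89/297

89/297


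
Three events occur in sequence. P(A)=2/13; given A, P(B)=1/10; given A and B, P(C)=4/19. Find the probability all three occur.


P(A∩B∩C) = P(A) * P(B|A) * P(C|A∩B)
= 2/13 * 1/10 * 4/19
= 1/65 * 4/19 = 4/1235

4/1235


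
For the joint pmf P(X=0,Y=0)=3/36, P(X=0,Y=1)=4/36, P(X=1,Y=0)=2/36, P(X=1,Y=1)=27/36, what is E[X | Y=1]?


P(Y=1) = 31/36
E[X|Y=1] = (0*4 + 1*27)/31 = 27/31

27/31


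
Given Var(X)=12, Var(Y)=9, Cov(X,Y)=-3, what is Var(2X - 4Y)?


Var(2X - 4Y) = 2^2*Var(X) + (-4)^2*Var(Y) + 2*2*(-4)*Cov(X,Y)
= 4*12 + 16*9 - 16*(-3)
= 48 + 144 + 48 = 240

240


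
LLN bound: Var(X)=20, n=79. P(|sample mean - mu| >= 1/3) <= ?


Var(Xbar) = Var(X)/n = 20/79
Chebyshev: P(|Xbar-mu| >= 1/3) <= Var(Xbar)/(1/3)^2 = (20/79)/(1/9) = 180/79
Bound exceeds 1, so trivial bound: 1

1


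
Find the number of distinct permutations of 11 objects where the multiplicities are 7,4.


11! = 39916800
Denominator: 7!=5040 * 4!=24
Coefficient = 39916800 / 120960 = 330

330


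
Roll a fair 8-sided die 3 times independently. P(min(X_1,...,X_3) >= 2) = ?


P(min >= 2) = P(all X_i >= 2) = (P(X_1 >= 2))^3
= (7/8)^3 = 343/512

343/512


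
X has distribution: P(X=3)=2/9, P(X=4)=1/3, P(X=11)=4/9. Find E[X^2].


E[X^2] = sum(g(x)*P(x))
= 9*2/9 + 16*1/3 + 121*4/9
= 550/9

550/9


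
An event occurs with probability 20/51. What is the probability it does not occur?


P(A') = 1 - P(A) = 1 - 20/51 = 31/51

31/51


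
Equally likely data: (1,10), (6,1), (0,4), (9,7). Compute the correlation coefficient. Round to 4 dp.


Cov(X,Y) = -2.2500, Var(X) = 13.5000, Var(Y) = 11.2500
rho = Cov/(sqrt(VarX)*sqrt(VarY)) = -0.1826

-0.1826


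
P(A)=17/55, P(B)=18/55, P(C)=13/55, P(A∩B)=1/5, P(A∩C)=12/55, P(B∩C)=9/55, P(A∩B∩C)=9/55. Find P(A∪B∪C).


P(A∪B∪C) = P(A)+P(B)+P(C) - P(AB)-P(AC)-P(BC) + P(ABC)
= 17/55+18/55+13/55 - 1/5-12/55-9/55 + 9/55
= 5/11

5/11


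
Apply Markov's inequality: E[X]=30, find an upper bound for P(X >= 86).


Markov: P(X >= a) <= E[X]/a
P(X >= 86) <= 30/86 = 15/43

15/43


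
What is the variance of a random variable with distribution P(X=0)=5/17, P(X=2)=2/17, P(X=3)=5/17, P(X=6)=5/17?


E[X] = 49/17, E[X^2] = 233/17
Var(X) = E[X^2] - (E[X])^2 = 233/17 - (49/17)^2 = 1560/289

1560/289


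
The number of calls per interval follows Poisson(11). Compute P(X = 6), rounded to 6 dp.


P(X=6) = e^(-11) * 11^6 / 6!
≈ 0.00001670170079 * 1771561 / 720
≈ 0.041095

0.041095


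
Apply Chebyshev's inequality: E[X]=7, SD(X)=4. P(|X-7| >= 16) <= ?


k = 16/4 = 4
Chebyshev: P(|X-mu| >= k*sigma) <= 1/k^2 = 1/4^2 = 1/16

1/16
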